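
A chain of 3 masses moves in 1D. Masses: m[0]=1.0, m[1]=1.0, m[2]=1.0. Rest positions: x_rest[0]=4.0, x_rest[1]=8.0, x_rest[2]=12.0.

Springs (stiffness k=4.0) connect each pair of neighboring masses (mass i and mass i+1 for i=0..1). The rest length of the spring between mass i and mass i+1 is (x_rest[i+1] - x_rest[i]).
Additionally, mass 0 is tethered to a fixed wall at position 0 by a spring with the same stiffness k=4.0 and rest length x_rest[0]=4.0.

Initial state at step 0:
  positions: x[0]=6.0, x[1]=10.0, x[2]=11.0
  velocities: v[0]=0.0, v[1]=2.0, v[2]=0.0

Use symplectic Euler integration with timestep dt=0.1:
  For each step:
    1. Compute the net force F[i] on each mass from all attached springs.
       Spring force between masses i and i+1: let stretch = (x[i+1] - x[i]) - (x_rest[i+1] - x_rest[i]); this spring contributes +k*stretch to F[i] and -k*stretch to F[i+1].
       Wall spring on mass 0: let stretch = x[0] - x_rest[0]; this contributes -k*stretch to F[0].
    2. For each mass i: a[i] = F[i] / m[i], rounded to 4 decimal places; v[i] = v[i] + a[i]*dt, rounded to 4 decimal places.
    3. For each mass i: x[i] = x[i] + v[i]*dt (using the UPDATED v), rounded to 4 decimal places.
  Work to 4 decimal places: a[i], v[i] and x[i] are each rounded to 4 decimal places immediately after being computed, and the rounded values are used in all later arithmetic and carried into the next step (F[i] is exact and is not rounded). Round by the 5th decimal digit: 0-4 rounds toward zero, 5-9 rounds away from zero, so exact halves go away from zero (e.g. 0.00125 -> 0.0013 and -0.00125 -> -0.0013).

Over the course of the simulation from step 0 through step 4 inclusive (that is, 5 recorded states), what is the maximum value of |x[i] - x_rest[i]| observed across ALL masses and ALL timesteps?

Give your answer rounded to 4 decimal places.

Answer: 2.0800

Derivation:
Step 0: x=[6.0000 10.0000 11.0000] v=[0.0000 2.0000 0.0000]
Step 1: x=[5.9200 10.0800 11.1200] v=[-0.8000 0.8000 1.2000]
Step 2: x=[5.7696 10.0352 11.3584] v=[-1.5040 -0.4480 2.3840]
Step 3: x=[5.5590 9.8727 11.7039] v=[-2.1056 -1.6250 3.4547]
Step 4: x=[5.2986 9.6109 12.1361] v=[-2.6037 -2.6180 4.3222]
Max displacement = 2.0800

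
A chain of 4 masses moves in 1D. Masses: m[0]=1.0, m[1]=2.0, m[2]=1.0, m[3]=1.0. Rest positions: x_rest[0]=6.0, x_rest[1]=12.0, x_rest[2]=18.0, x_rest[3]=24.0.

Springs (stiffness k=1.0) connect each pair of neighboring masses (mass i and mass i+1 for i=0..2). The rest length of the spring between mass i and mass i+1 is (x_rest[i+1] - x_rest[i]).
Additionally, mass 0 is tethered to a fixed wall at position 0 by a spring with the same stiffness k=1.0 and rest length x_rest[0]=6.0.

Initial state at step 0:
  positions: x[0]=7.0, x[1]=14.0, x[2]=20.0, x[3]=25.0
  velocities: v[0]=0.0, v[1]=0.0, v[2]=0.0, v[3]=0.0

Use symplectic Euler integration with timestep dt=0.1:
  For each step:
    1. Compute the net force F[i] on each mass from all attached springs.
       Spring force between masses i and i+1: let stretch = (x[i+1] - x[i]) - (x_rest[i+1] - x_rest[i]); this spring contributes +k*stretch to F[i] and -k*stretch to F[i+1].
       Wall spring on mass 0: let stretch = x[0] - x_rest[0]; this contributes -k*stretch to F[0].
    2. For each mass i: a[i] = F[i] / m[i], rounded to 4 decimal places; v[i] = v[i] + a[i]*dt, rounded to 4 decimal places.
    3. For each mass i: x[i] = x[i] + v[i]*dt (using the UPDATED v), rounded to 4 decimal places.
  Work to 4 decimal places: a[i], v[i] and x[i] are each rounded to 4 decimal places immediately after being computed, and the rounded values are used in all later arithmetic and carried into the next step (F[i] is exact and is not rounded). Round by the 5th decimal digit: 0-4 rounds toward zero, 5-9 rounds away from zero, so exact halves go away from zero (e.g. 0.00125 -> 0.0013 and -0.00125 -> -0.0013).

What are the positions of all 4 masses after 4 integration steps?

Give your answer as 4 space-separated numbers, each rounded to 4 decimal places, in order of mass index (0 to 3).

Answer: 6.9993 13.9500 19.9038 25.0970

Derivation:
Step 0: x=[7.0000 14.0000 20.0000 25.0000] v=[0.0000 0.0000 0.0000 0.0000]
Step 1: x=[7.0000 13.9950 19.9900 25.0100] v=[0.0000 -0.0500 -0.1000 0.1000]
Step 2: x=[7.0000 13.9850 19.9703 25.0298] v=[-0.0005 -0.1000 -0.1975 0.1980]
Step 3: x=[6.9998 13.9700 19.9413 25.0590] v=[-0.0020 -0.1500 -0.2901 0.2921]
Step 4: x=[6.9993 13.9500 19.9038 25.0970] v=[-0.0050 -0.2000 -0.3755 0.3803]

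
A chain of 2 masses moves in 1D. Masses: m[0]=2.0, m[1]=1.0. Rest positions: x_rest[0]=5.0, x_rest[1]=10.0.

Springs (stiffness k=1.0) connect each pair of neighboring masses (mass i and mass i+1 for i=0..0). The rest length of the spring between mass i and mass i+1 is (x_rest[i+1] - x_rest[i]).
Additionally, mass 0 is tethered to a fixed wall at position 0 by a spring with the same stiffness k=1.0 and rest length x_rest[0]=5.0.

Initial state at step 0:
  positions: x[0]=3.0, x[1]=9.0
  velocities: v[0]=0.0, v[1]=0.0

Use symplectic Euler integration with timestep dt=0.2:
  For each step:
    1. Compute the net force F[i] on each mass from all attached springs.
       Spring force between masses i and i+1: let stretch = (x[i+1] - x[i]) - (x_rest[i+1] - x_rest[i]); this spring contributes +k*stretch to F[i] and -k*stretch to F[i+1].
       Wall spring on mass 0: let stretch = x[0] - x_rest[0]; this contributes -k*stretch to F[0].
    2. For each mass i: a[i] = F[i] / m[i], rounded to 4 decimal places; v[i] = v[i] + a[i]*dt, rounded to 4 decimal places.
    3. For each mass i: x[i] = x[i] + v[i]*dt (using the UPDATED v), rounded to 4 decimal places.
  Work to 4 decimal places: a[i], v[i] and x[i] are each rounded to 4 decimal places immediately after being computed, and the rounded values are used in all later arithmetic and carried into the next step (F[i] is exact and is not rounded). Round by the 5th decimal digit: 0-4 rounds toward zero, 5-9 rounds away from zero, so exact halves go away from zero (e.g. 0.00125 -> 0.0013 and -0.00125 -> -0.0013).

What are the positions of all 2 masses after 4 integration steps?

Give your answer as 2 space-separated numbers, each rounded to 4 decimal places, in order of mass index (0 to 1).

Step 0: x=[3.0000 9.0000] v=[0.0000 0.0000]
Step 1: x=[3.0600 8.9600] v=[0.3000 -0.2000]
Step 2: x=[3.1768 8.8840] v=[0.5840 -0.3800]
Step 3: x=[3.3442 8.7797] v=[0.8370 -0.5214]
Step 4: x=[3.5534 8.6580] v=[1.0461 -0.6085]

Answer: 3.5534 8.6580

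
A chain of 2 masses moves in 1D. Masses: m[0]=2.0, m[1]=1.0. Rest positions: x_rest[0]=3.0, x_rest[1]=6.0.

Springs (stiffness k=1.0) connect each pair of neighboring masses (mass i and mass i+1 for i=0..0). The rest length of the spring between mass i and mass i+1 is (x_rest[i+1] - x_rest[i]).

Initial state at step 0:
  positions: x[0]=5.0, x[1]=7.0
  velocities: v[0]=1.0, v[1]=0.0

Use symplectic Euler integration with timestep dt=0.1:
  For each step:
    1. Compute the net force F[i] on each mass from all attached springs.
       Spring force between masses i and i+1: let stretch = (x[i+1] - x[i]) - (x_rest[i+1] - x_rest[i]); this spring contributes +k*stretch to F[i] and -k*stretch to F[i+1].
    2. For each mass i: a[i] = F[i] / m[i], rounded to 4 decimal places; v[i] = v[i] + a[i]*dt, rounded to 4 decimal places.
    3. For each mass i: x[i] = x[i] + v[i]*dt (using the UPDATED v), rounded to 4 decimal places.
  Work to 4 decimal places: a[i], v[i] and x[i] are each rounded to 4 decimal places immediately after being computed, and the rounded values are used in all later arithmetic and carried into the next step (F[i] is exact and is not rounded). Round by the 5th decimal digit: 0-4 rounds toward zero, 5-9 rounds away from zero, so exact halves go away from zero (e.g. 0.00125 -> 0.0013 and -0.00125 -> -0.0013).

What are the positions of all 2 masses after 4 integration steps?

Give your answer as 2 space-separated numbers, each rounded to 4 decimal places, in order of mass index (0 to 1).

Step 0: x=[5.0000 7.0000] v=[1.0000 0.0000]
Step 1: x=[5.0950 7.0100] v=[0.9500 0.1000]
Step 2: x=[5.1846 7.0309] v=[0.8958 0.2085]
Step 3: x=[5.2684 7.0633] v=[0.8381 0.3239]
Step 4: x=[5.3462 7.1077] v=[0.7778 0.4444]

Answer: 5.3462 7.1077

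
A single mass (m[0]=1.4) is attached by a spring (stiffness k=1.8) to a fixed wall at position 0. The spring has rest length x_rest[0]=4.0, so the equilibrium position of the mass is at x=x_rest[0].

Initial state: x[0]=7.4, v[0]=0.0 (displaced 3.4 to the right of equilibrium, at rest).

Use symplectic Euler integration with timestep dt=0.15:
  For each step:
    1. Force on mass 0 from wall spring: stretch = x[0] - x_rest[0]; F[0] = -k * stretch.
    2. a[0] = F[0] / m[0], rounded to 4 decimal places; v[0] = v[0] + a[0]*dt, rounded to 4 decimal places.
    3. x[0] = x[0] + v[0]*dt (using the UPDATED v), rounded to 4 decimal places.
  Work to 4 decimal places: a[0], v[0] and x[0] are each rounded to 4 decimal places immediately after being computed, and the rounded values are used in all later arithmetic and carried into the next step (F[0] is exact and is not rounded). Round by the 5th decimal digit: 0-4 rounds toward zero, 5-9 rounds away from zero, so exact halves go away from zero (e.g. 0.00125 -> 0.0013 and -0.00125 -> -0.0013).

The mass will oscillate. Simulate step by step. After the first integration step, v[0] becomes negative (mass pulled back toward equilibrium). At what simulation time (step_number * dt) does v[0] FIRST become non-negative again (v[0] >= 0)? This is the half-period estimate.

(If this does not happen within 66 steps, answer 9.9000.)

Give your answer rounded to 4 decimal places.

Answer: 2.8500

Derivation:
Step 0: x=[7.4000] v=[0.0000]
Step 1: x=[7.3016] v=[-0.6557]
Step 2: x=[7.1077] v=[-1.2924]
Step 3: x=[6.8239] v=[-1.8917]
Step 4: x=[6.4585] v=[-2.4363]
Step 5: x=[6.0219] v=[-2.9104]
Step 6: x=[5.5269] v=[-3.3003]
Step 7: x=[4.9877] v=[-3.5948]
Step 8: x=[4.4199] v=[-3.7853]
Step 9: x=[3.8400] v=[-3.8663]
Step 10: x=[3.2647] v=[-3.8354]
Step 11: x=[2.7107] v=[-3.6936]
Step 12: x=[2.1940] v=[-3.4449]
Step 13: x=[1.7295] v=[-3.0966]
Step 14: x=[1.3307] v=[-2.6587]
Step 15: x=[1.0091] v=[-2.1439]
Step 16: x=[0.7740] v=[-1.5671]
Step 17: x=[0.6323] v=[-0.9449]
Step 18: x=[0.5880] v=[-0.2954]
Step 19: x=[0.6424] v=[0.3626]
First v>=0 after going negative at step 19, time=2.8500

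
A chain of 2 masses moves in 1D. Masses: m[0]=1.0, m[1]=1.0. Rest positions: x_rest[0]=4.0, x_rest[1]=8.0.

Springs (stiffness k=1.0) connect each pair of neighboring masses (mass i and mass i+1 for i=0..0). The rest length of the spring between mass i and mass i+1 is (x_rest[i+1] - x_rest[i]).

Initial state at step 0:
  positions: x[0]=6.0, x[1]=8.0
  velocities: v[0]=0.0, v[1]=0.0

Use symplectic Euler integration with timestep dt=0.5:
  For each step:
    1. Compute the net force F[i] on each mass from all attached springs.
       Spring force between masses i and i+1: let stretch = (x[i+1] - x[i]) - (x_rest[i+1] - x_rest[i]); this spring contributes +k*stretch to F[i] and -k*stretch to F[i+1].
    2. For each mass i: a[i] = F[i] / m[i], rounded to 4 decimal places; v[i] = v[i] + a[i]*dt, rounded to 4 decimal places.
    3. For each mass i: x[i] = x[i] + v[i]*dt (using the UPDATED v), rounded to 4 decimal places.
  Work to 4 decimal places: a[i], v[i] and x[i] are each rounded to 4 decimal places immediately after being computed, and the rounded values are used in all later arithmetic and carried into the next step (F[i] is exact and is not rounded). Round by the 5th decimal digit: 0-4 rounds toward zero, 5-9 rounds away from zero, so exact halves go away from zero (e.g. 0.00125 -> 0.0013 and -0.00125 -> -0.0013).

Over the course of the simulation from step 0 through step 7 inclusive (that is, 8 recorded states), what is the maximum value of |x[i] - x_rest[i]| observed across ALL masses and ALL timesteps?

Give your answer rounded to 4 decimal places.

Step 0: x=[6.0000 8.0000] v=[0.0000 0.0000]
Step 1: x=[5.5000 8.5000] v=[-1.0000 1.0000]
Step 2: x=[4.7500 9.2500] v=[-1.5000 1.5000]
Step 3: x=[4.1250 9.8750] v=[-1.2500 1.2500]
Step 4: x=[3.9375 10.0625] v=[-0.3750 0.3750]
Step 5: x=[4.2813 9.7188] v=[0.6875 -0.6875]
Step 6: x=[4.9845 9.0157] v=[1.4063 -1.4063]
Step 7: x=[5.6955 8.3048] v=[1.4219 -1.4219]
Max displacement = 2.0625

Answer: 2.0625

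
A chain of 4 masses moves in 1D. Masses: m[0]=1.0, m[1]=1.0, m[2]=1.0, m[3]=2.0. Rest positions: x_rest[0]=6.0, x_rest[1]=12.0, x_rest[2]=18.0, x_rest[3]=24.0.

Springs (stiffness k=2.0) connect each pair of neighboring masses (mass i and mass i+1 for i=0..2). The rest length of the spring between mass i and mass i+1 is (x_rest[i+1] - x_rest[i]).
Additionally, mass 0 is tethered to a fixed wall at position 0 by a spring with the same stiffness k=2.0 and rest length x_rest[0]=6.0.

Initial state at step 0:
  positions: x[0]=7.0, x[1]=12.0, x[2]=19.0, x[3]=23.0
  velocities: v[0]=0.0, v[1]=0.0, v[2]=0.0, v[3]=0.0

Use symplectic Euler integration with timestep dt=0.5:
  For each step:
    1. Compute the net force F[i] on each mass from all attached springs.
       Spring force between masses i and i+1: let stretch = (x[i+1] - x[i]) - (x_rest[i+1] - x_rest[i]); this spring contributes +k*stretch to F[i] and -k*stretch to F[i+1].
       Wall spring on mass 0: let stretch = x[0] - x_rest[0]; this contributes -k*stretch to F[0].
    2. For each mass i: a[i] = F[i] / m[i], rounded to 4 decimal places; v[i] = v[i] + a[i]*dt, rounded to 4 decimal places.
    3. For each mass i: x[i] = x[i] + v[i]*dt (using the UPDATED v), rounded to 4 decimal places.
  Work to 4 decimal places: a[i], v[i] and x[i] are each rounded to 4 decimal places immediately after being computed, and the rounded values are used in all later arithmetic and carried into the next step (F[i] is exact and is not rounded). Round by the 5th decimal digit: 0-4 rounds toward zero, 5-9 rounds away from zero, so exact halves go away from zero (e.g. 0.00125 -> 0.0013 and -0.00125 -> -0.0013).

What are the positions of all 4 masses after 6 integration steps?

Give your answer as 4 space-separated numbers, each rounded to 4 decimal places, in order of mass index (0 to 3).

Step 0: x=[7.0000 12.0000 19.0000 23.0000] v=[0.0000 0.0000 0.0000 0.0000]
Step 1: x=[6.0000 13.0000 17.5000 23.5000] v=[-2.0000 2.0000 -3.0000 1.0000]
Step 2: x=[5.5000 12.7500 16.7500 24.0000] v=[-1.0000 -0.5000 -1.5000 1.0000]
Step 3: x=[5.8750 10.8750 17.6250 24.1875] v=[0.7500 -3.7500 1.7500 0.3750]
Step 4: x=[5.8125 9.8750 18.4063 24.2344] v=[-0.1250 -2.0000 1.5625 0.0938]
Step 5: x=[4.8750 11.1094 17.8360 24.3243] v=[-1.8750 2.4688 -1.1407 0.1798]
Step 6: x=[4.6172 12.5899 17.1465 24.2921] v=[-0.5156 2.9610 -1.3790 -0.0644]

Answer: 4.6172 12.5899 17.1465 24.2921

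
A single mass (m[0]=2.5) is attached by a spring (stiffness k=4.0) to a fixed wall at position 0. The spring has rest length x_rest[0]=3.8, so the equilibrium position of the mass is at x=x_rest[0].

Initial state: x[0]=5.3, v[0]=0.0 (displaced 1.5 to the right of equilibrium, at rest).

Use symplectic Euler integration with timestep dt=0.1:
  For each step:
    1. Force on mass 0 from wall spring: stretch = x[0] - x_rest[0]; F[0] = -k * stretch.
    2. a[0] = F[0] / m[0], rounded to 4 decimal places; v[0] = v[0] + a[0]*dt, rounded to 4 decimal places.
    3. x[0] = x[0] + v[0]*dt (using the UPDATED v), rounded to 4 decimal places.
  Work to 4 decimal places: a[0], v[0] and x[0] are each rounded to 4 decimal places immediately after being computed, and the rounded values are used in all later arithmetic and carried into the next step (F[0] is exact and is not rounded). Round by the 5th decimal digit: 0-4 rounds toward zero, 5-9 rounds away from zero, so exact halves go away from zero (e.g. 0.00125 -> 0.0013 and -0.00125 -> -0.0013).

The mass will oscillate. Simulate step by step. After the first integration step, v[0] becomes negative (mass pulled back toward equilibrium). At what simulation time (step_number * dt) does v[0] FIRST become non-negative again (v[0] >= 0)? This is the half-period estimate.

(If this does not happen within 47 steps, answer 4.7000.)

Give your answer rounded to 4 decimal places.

Step 0: x=[5.3000] v=[0.0000]
Step 1: x=[5.2760] v=[-0.2400]
Step 2: x=[5.2284] v=[-0.4762]
Step 3: x=[5.1579] v=[-0.7047]
Step 4: x=[5.0657] v=[-0.9220]
Step 5: x=[4.9533] v=[-1.1245]
Step 6: x=[4.8224] v=[-1.3090]
Step 7: x=[4.6751] v=[-1.4726]
Step 8: x=[4.5138] v=[-1.6126]
Step 9: x=[4.3411] v=[-1.7268]
Step 10: x=[4.1598] v=[-1.8134]
Step 11: x=[3.9727] v=[-1.8710]
Step 12: x=[3.7828] v=[-1.8986]
Step 13: x=[3.5932] v=[-1.8959]
Step 14: x=[3.4069] v=[-1.8628]
Step 15: x=[3.2269] v=[-1.7999]
Step 16: x=[3.0561] v=[-1.7082]
Step 17: x=[2.8972] v=[-1.5892]
Step 18: x=[2.7527] v=[-1.4448]
Step 19: x=[2.6250] v=[-1.2772]
Step 20: x=[2.5161] v=[-1.0892]
Step 21: x=[2.4277] v=[-0.8838]
Step 22: x=[2.3613] v=[-0.6642]
Step 23: x=[2.3179] v=[-0.4340]
Step 24: x=[2.2982] v=[-0.1969]
Step 25: x=[2.3025] v=[0.0434]
First v>=0 after going negative at step 25, time=2.5000

Answer: 2.5000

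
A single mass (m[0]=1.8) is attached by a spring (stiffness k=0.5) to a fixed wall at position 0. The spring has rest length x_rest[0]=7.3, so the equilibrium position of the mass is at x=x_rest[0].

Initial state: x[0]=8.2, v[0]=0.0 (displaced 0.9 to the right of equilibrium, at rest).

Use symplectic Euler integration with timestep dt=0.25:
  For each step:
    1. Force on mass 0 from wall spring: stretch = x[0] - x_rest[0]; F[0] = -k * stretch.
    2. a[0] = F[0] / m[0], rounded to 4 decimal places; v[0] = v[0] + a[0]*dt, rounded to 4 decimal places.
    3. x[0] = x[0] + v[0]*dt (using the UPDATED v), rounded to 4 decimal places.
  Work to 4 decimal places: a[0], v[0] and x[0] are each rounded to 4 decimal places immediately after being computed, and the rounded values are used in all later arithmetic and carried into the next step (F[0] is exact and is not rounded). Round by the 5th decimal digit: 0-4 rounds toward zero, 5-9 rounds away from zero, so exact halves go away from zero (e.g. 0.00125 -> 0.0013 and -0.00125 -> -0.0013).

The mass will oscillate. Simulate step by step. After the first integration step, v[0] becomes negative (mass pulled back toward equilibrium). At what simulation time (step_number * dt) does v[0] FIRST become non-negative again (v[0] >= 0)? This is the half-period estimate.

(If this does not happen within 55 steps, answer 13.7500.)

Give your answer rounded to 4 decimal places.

Answer: 6.0000

Derivation:
Step 0: x=[8.2000] v=[0.0000]
Step 1: x=[8.1844] v=[-0.0625]
Step 2: x=[8.1534] v=[-0.1239]
Step 3: x=[8.1076] v=[-0.1832]
Step 4: x=[8.0478] v=[-0.2393]
Step 5: x=[7.9750] v=[-0.2912]
Step 6: x=[7.8905] v=[-0.3381]
Step 7: x=[7.7957] v=[-0.3791]
Step 8: x=[7.6923] v=[-0.4135]
Step 9: x=[7.5821] v=[-0.4408]
Step 10: x=[7.4670] v=[-0.4604]
Step 11: x=[7.3490] v=[-0.4720]
Step 12: x=[7.2302] v=[-0.4754]
Step 13: x=[7.1126] v=[-0.4706]
Step 14: x=[6.9982] v=[-0.4576]
Step 15: x=[6.8890] v=[-0.4367]
Step 16: x=[6.7870] v=[-0.4082]
Step 17: x=[6.6939] v=[-0.3726]
Step 18: x=[6.6113] v=[-0.3305]
Step 19: x=[6.5406] v=[-0.2827]
Step 20: x=[6.4831] v=[-0.2300]
Step 21: x=[6.4398] v=[-0.1733]
Step 22: x=[6.4114] v=[-0.1136]
Step 23: x=[6.3984] v=[-0.0519]
Step 24: x=[6.4011] v=[0.0107]
First v>=0 after going negative at step 24, time=6.0000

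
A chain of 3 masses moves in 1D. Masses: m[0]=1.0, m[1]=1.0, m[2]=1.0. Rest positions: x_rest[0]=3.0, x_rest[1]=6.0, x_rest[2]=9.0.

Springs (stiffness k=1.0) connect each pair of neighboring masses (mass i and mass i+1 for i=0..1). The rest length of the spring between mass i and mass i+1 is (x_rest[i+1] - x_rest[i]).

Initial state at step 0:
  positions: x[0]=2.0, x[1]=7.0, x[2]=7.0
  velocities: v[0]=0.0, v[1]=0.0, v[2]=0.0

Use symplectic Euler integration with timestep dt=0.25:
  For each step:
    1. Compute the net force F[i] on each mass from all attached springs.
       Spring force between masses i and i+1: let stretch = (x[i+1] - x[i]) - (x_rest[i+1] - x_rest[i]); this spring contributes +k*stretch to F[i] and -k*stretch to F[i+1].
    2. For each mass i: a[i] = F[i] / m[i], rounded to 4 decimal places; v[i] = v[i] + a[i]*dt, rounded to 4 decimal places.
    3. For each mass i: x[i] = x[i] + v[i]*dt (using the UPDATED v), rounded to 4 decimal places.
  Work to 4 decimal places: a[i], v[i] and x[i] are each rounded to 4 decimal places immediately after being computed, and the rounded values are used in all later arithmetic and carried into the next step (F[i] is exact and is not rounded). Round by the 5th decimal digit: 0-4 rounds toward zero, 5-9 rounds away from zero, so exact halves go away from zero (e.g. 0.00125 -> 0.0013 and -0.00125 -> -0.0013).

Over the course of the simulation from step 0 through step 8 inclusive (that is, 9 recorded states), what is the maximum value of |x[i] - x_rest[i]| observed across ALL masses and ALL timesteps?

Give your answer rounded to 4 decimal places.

Step 0: x=[2.0000 7.0000 7.0000] v=[0.0000 0.0000 0.0000]
Step 1: x=[2.1250 6.6875 7.1875] v=[0.5000 -1.2500 0.7500]
Step 2: x=[2.3477 6.1211 7.5313] v=[0.8906 -2.2656 1.3750]
Step 3: x=[2.6187 5.4070 7.9744] v=[1.0840 -2.8564 1.7725]
Step 4: x=[2.8765 4.6791 8.4446] v=[1.0311 -2.9116 1.8807]
Step 5: x=[3.0595 4.0739 8.8669] v=[0.7318 -2.4209 1.6893]
Step 6: x=[3.1184 3.7048 9.1772] v=[0.2354 -1.4763 1.2411]
Step 7: x=[3.0264 3.6411 9.3330] v=[-0.3680 -0.2548 0.6230]
Step 8: x=[2.7853 3.8947 9.3205] v=[-0.9643 1.0145 -0.0500]
Max displacement = 2.3589

Answer: 2.3589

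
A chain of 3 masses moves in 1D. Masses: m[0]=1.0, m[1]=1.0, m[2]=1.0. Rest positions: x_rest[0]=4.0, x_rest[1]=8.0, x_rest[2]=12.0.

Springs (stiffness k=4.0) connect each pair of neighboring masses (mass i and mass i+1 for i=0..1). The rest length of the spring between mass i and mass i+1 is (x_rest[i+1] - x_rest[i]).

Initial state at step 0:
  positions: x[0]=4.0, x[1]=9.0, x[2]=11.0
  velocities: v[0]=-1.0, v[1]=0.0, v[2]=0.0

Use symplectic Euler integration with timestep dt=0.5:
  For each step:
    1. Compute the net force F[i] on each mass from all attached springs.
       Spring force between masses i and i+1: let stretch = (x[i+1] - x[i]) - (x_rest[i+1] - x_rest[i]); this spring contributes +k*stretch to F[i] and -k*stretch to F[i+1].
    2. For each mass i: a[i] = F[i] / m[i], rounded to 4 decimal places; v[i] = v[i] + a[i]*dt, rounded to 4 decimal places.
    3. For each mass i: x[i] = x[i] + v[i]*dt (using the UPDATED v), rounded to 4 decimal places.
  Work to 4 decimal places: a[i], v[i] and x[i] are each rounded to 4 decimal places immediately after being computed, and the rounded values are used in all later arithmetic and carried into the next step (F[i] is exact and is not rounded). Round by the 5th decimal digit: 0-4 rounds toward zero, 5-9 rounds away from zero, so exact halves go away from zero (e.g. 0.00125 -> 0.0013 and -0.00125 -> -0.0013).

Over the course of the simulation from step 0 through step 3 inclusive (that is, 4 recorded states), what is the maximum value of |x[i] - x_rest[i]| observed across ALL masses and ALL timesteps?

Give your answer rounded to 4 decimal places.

Step 0: x=[4.0000 9.0000 11.0000] v=[-1.0000 0.0000 0.0000]
Step 1: x=[4.5000 6.0000 13.0000] v=[1.0000 -6.0000 4.0000]
Step 2: x=[2.5000 8.5000 12.0000] v=[-4.0000 5.0000 -2.0000]
Step 3: x=[2.5000 8.5000 11.5000] v=[0.0000 0.0000 -1.0000]
Max displacement = 2.0000

Answer: 2.0000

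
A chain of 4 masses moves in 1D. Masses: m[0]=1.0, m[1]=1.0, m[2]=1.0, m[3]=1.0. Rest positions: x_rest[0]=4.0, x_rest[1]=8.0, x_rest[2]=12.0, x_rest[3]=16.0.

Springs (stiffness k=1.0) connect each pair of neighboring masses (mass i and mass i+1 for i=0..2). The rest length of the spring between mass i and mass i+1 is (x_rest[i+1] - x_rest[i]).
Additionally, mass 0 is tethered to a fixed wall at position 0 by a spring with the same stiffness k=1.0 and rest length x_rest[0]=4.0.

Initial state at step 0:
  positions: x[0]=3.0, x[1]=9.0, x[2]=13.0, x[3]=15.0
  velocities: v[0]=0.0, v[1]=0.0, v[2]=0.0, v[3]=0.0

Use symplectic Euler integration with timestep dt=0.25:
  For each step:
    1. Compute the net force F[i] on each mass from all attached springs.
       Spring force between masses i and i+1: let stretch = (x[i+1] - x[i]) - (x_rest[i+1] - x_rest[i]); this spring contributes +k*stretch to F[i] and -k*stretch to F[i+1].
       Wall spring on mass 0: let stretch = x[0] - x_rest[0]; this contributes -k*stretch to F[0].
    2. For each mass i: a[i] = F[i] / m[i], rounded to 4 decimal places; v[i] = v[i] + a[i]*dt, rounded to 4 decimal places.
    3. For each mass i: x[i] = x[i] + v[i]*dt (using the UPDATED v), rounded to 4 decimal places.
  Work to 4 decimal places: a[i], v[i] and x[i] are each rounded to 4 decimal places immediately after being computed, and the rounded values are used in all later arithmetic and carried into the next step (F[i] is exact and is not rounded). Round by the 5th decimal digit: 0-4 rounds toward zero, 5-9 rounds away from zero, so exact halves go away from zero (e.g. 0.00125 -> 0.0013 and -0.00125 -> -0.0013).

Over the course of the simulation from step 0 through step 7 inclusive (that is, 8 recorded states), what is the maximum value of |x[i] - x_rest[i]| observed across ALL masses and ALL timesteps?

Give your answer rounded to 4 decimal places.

Answer: 1.2576

Derivation:
Step 0: x=[3.0000 9.0000 13.0000 15.0000] v=[0.0000 0.0000 0.0000 0.0000]
Step 1: x=[3.1875 8.8750 12.8750 15.1250] v=[0.7500 -0.5000 -0.5000 0.5000]
Step 2: x=[3.5313 8.6445 12.6406 15.3594] v=[1.3750 -0.9219 -0.9375 0.9375]
Step 3: x=[3.9739 8.3442 12.3264 15.6739] v=[1.7705 -1.2012 -1.2568 1.2578]
Step 4: x=[4.4413 8.0197 11.9725 16.0291] v=[1.8696 -1.2982 -1.4155 1.4209]
Step 5: x=[4.8548 7.7186 11.6251 16.3808] v=[1.6539 -1.2046 -1.3896 1.4068]
Step 6: x=[5.1439 7.4826 11.3308 16.6853] v=[1.1562 -0.9439 -1.1773 1.2179]
Step 7: x=[5.2576 7.3410 11.1306 16.9051] v=[0.4549 -0.5665 -0.8007 0.8793]
Max displacement = 1.2576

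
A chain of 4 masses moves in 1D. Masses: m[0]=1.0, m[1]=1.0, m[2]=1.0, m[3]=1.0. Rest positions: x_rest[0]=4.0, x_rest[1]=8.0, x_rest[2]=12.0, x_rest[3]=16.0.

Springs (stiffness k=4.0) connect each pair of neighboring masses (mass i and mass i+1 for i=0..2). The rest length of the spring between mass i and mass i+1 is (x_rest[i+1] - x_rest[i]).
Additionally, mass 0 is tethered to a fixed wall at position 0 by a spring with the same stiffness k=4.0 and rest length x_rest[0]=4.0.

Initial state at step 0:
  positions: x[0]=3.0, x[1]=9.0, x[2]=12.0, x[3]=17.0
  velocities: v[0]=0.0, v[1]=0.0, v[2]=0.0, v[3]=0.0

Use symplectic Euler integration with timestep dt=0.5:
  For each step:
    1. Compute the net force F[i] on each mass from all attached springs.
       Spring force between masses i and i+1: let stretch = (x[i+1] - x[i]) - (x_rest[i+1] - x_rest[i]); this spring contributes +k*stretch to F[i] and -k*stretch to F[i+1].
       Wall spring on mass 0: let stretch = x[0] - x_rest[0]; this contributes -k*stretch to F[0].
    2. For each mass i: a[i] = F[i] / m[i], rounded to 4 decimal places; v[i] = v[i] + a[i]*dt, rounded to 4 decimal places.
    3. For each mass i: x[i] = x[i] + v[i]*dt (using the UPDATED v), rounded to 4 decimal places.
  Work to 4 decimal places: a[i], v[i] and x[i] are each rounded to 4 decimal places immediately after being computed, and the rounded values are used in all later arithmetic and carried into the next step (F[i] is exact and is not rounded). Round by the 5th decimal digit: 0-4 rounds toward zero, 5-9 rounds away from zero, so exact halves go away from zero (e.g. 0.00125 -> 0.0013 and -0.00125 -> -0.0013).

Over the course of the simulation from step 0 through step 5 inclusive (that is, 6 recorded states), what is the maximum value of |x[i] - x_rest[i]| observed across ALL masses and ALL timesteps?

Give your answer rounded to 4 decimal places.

Step 0: x=[3.0000 9.0000 12.0000 17.0000] v=[0.0000 0.0000 0.0000 0.0000]
Step 1: x=[6.0000 6.0000 14.0000 16.0000] v=[6.0000 -6.0000 4.0000 -2.0000]
Step 2: x=[3.0000 11.0000 10.0000 17.0000] v=[-6.0000 10.0000 -8.0000 2.0000]
Step 3: x=[5.0000 7.0000 14.0000 15.0000] v=[4.0000 -8.0000 8.0000 -4.0000]
Step 4: x=[4.0000 8.0000 12.0000 16.0000] v=[-2.0000 2.0000 -4.0000 2.0000]
Step 5: x=[3.0000 9.0000 10.0000 17.0000] v=[-2.0000 2.0000 -4.0000 2.0000]
Max displacement = 3.0000

Answer: 3.0000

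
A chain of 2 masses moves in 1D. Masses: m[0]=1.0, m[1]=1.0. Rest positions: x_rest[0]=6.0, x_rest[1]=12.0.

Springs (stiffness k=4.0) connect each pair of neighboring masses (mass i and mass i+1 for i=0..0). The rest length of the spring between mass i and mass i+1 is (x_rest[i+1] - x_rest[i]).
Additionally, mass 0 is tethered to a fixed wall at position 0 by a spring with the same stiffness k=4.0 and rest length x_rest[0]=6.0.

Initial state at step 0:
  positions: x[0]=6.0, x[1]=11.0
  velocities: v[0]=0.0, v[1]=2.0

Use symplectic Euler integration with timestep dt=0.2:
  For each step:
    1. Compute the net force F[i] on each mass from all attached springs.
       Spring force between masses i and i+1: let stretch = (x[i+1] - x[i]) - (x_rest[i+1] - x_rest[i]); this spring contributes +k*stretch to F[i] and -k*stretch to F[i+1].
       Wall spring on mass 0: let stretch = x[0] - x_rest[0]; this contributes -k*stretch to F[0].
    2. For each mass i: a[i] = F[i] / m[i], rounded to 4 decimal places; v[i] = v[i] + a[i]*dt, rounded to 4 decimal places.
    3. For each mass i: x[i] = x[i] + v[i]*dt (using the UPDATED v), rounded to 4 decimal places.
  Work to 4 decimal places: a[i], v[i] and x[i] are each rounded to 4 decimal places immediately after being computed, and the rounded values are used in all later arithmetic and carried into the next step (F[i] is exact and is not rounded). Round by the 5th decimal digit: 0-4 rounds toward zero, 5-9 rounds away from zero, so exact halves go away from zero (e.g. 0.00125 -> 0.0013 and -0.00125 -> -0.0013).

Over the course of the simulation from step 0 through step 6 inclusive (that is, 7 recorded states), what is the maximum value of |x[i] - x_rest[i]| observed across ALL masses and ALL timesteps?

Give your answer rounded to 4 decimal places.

Answer: 1.1963

Derivation:
Step 0: x=[6.0000 11.0000] v=[0.0000 2.0000]
Step 1: x=[5.8400 11.5600] v=[-0.8000 2.8000]
Step 2: x=[5.6608 12.1648] v=[-0.8960 3.0240]
Step 3: x=[5.6165 12.6890] v=[-0.2214 2.6208]
Step 4: x=[5.8052 13.0416] v=[0.9434 1.7628]
Step 5: x=[6.2229 13.1963] v=[2.0884 0.7737]
Step 6: x=[6.7607 13.1953] v=[2.6888 -0.0050]
Max displacement = 1.1963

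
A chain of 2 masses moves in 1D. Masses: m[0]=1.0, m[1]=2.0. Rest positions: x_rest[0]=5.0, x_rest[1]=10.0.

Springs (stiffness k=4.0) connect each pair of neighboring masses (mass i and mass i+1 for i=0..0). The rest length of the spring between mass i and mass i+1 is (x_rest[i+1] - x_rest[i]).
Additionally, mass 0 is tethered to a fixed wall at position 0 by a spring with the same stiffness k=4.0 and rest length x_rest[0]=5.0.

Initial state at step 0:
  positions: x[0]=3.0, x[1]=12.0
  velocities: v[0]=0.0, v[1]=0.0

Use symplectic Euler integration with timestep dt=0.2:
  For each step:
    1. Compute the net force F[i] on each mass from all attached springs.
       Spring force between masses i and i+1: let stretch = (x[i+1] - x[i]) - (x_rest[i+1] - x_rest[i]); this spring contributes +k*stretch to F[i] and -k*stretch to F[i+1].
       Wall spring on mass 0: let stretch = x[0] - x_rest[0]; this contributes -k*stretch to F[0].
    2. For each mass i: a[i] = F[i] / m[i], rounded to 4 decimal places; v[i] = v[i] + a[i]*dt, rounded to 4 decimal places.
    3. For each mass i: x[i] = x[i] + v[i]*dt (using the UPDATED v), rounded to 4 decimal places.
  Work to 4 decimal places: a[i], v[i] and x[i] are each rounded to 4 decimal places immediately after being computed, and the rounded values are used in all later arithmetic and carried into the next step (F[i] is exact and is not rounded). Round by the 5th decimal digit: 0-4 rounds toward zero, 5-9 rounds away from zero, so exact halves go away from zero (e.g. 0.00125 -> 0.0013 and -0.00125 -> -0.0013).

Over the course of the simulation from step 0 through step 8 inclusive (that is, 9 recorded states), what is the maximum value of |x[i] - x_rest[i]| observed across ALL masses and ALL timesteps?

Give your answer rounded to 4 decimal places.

Step 0: x=[3.0000 12.0000] v=[0.0000 0.0000]
Step 1: x=[3.9600 11.6800] v=[4.8000 -1.6000]
Step 2: x=[5.5216 11.1424] v=[7.8080 -2.6880]
Step 3: x=[7.0991 10.5551] v=[7.8874 -2.9363]
Step 4: x=[8.0937 10.0914] v=[4.9729 -2.3187]
Step 5: x=[8.1129 9.8678] v=[0.0961 -1.1178]
Step 6: x=[7.1148 9.9038] v=[-4.9903 0.1802]
Step 7: x=[5.4246 10.1167] v=[-8.4509 1.0646]
Step 8: x=[3.6172 10.3543] v=[-9.0369 1.1878]
Max displacement = 3.1129

Answer: 3.1129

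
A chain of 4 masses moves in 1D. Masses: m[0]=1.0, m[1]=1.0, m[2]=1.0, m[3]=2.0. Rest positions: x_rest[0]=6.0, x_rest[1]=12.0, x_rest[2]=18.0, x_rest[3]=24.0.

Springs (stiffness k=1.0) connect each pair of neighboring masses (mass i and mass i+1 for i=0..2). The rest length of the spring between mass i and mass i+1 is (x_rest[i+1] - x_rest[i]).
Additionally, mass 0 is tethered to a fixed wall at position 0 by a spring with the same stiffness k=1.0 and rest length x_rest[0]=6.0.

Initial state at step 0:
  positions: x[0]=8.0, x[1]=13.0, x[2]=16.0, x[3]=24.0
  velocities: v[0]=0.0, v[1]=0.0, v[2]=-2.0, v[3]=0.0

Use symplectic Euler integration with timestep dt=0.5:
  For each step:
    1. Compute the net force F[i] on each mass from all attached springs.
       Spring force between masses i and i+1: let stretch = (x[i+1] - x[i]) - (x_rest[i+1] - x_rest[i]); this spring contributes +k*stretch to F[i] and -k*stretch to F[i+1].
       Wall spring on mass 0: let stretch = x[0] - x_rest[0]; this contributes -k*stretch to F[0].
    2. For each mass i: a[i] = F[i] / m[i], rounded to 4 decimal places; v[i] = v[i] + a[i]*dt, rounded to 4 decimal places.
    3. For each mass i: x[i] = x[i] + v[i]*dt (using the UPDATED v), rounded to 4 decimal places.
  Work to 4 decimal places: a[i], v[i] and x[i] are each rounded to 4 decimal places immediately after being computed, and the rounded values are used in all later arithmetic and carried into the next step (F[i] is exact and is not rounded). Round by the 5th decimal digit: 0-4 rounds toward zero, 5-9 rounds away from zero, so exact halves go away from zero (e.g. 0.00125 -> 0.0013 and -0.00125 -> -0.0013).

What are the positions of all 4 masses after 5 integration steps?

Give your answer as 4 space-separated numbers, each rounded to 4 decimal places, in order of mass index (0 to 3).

Step 0: x=[8.0000 13.0000 16.0000 24.0000] v=[0.0000 0.0000 -2.0000 0.0000]
Step 1: x=[7.2500 12.5000 16.2500 23.7500] v=[-1.5000 -1.0000 0.5000 -0.5000]
Step 2: x=[6.0000 11.6250 17.4375 23.3125] v=[-2.5000 -1.7500 2.3750 -0.8750]
Step 3: x=[4.6563 10.7969 18.6407 22.8906] v=[-2.6875 -1.6563 2.4063 -0.8438]
Step 4: x=[3.6836 10.3946 18.9454 22.6875] v=[-1.9454 -0.8047 0.6094 -0.4063]
Step 5: x=[3.4678 10.4522 18.0479 22.7666] v=[-0.4317 0.1152 -1.7950 0.1582]

Answer: 3.4678 10.4522 18.0479 22.7666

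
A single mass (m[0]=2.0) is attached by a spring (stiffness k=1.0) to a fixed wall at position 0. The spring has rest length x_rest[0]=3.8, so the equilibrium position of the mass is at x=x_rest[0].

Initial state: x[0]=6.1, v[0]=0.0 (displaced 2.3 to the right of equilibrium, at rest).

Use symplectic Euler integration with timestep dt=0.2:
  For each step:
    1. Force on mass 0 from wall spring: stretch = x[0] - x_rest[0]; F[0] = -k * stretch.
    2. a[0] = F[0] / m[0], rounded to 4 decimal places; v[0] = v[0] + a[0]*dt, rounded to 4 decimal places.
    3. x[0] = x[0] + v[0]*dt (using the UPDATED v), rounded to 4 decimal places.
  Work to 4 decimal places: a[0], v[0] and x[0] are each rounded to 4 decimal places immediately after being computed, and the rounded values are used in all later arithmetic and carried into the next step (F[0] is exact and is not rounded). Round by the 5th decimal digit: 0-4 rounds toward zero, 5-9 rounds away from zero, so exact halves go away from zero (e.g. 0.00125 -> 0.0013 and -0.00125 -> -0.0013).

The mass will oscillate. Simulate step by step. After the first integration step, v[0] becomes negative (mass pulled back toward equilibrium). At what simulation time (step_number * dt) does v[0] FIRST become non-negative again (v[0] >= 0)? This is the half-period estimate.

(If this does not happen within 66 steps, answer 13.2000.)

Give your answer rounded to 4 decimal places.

Step 0: x=[6.1000] v=[0.0000]
Step 1: x=[6.0540] v=[-0.2300]
Step 2: x=[5.9629] v=[-0.4554]
Step 3: x=[5.8286] v=[-0.6717]
Step 4: x=[5.6537] v=[-0.8746]
Step 5: x=[5.4417] v=[-1.0600]
Step 6: x=[5.1969] v=[-1.2242]
Step 7: x=[4.9241] v=[-1.3639]
Step 8: x=[4.6288] v=[-1.4763]
Step 9: x=[4.3170] v=[-1.5592]
Step 10: x=[3.9948] v=[-1.6109]
Step 11: x=[3.6687] v=[-1.6304]
Step 12: x=[3.3452] v=[-1.6173]
Step 13: x=[3.0308] v=[-1.5718]
Step 14: x=[2.7318] v=[-1.4949]
Step 15: x=[2.4542] v=[-1.3881]
Step 16: x=[2.2035] v=[-1.2535]
Step 17: x=[1.9847] v=[-1.0938]
Step 18: x=[1.8022] v=[-0.9123]
Step 19: x=[1.6597] v=[-0.7125]
Step 20: x=[1.5600] v=[-0.4985]
Step 21: x=[1.5051] v=[-0.2745]
Step 22: x=[1.4961] v=[-0.0450]
Step 23: x=[1.5332] v=[0.1854]
First v>=0 after going negative at step 23, time=4.6000

Answer: 4.6000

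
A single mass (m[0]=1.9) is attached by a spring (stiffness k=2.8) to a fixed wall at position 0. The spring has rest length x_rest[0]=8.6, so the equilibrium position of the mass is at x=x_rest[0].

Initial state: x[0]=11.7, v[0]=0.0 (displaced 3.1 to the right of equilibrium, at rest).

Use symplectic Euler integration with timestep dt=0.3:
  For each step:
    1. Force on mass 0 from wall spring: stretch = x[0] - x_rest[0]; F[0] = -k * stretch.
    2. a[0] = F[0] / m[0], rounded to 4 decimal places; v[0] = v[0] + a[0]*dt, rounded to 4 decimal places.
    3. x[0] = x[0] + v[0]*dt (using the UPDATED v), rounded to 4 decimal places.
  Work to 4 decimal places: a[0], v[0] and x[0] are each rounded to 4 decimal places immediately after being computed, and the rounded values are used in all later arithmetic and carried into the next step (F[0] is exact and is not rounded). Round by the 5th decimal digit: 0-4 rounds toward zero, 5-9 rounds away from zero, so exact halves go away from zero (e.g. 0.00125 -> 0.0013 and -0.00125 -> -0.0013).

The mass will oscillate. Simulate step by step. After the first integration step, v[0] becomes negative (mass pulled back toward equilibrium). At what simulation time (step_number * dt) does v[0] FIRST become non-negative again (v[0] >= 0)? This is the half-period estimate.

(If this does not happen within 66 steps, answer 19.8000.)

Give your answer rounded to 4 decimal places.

Answer: 2.7000

Derivation:
Step 0: x=[11.7000] v=[0.0000]
Step 1: x=[11.2889] v=[-1.3705]
Step 2: x=[10.5211] v=[-2.5593]
Step 3: x=[9.4985] v=[-3.4086]
Step 4: x=[8.3568] v=[-3.8058]
Step 5: x=[7.2473] v=[-3.6983]
Step 6: x=[6.3172] v=[-3.1003]
Step 7: x=[5.6899] v=[-2.0911]
Step 8: x=[5.4486] v=[-0.8045]
Step 9: x=[5.6252] v=[0.5888]
First v>=0 after going negative at step 9, time=2.7000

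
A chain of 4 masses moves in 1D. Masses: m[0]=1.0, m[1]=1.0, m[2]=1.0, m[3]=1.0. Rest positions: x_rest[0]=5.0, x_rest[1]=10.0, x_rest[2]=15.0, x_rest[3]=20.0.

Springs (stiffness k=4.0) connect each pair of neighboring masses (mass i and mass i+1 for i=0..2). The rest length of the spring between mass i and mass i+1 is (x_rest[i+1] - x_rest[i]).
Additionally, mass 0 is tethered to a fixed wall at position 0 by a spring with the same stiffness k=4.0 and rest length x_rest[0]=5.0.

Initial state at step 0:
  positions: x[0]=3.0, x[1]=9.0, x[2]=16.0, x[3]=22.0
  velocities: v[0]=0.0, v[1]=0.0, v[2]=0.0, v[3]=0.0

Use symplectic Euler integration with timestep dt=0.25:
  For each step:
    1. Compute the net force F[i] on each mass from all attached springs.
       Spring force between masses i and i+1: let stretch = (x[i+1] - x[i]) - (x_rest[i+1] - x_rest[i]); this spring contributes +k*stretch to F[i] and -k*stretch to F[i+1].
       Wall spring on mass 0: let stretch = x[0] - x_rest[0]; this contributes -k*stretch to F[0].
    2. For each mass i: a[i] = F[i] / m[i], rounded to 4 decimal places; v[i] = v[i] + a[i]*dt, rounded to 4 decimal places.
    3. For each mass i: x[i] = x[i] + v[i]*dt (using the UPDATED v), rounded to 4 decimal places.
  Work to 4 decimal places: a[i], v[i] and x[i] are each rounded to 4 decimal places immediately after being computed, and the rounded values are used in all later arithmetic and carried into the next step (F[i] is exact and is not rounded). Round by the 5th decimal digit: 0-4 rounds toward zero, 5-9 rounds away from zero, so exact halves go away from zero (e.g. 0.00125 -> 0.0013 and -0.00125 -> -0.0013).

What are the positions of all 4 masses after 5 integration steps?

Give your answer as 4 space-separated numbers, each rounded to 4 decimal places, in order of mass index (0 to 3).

Step 0: x=[3.0000 9.0000 16.0000 22.0000] v=[0.0000 0.0000 0.0000 0.0000]
Step 1: x=[3.7500 9.2500 15.7500 21.7500] v=[3.0000 1.0000 -1.0000 -1.0000]
Step 2: x=[4.9375 9.7500 15.3750 21.2500] v=[4.7500 2.0000 -1.5000 -2.0000]
Step 3: x=[6.0938 10.4531 15.0625 20.5313] v=[4.6250 2.8125 -1.2500 -2.8750]
Step 4: x=[6.8164 11.2188 14.9649 19.6954] v=[2.8905 3.0626 -0.3906 -3.3438]
Step 5: x=[6.9355 11.8204 15.1134 18.9268] v=[0.4765 2.4063 0.5938 -3.0743]

Answer: 6.9355 11.8204 15.1134 18.9268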